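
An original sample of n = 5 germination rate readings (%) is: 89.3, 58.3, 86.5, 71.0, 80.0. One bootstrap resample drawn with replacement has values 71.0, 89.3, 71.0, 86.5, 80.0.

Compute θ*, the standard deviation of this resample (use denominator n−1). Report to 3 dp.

θ* = 8.511

Mean = 79.5600; sum of squared deviations = 289.7720
s² = 289.7720 / 4 = 72.4430
s = √72.4430 = 8.511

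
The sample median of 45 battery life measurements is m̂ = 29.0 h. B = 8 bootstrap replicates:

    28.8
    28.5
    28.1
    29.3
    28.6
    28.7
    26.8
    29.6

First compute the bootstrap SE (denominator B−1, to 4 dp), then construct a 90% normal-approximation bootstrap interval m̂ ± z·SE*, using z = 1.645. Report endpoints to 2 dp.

Mean of replicates = 28.5500; sum of squared deviations = 5.0200; SE* = √(5.0200/7) = 0.8468
Margin = 1.645 × 0.8468 = 1.393
Interval: 29.0 ± 1.393

(27.61, 30.39)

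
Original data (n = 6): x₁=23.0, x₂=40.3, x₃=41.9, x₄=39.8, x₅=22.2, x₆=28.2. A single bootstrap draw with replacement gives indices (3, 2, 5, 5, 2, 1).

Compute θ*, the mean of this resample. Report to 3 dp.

Resample values: 41.9, 40.3, 22.2, 22.2, 40.3, 23.0.
Mean = (41.9 + 40.3 + 22.2 + 22.2 + 40.3 + 23.0) / 6 = 189.90 / 6 = 31.650

θ* = 31.650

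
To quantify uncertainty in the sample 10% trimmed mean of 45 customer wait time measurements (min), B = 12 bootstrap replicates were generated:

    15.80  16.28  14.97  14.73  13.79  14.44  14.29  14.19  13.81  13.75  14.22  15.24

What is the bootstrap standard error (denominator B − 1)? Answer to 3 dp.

SE* = 0.812

Bootstrap SE is the standard deviation of the 12 replicate 10% trimmed means.
Mean of replicates: (15.80 + 16.28 + 14.97 + 14.73 + 13.79 + 14.44 + 14.29 + 14.19 + 13.81 + 13.75 + 14.22 + 15.24) / 12 = 175.5100 / 12 = 14.6258
Sum of squared deviations: (+1.1742)² + (+1.6542)² + (+0.3442)² + (+0.1042)² + (−0.8358)² + (−0.1858)² + (−0.3358)² + (−0.4358)² + (−0.8158)² + (−0.8758)² + (−0.4058)² + (+0.6142)² = 7.2547
Variance = 7.2547 / 11 = 0.6595
SE* = √0.6595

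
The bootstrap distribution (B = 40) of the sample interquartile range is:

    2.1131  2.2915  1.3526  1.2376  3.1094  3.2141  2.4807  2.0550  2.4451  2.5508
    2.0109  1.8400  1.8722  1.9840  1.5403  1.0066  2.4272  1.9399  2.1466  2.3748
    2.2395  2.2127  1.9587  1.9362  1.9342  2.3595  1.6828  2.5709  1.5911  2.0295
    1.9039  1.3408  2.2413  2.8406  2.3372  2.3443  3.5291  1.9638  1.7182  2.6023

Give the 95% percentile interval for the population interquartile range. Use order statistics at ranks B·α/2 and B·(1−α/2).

(1.0066, 3.2141)

Sorted replicates: 1.0066, 1.2376, 1.3408, 1.3526, 1.5403, 1.5911, 1.6828, 1.7182, 1.8400, 1.8722, 1.9039, 1.9342, 1.9362, 1.9399, 1.9587, 1.9638, 1.9840, 2.0109, 2.0295, 2.0550, 2.1131, 2.1466, 2.2127, 2.2395, 2.2413, 2.2915, 2.3372, 2.3443, 2.3595, 2.3748, 2.4272, 2.4451, 2.4807, 2.5508, 2.5709, 2.6023, 2.8406, 3.1094, 3.2141, 3.5291
α = 0.05; lower rank = 40 × 0.025 = 1; upper rank = 40 × 0.975 = 39.
The 1st smallest replicate is 1.0066; the 39th is 3.2141.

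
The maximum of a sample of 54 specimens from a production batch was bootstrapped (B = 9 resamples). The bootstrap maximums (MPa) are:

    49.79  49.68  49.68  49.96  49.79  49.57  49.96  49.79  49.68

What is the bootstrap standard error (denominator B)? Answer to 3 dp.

SE* = 0.124

Bootstrap SE is the standard deviation of the 9 replicate maximums.
Mean of replicates: (49.79 + 49.68 + 49.68 + 49.96 + 49.79 + 49.57 + 49.96 + 49.79 + 49.68) / 9 = 447.9000 / 9 = 49.7667
Sum of squared deviations: (+0.0233)² + (−0.0867)² + (−0.0867)² + (+0.1933)² + (+0.0233)² + (−0.1967)² + (+0.1933)² + (+0.0233)² + (−0.0867)² = 0.1376
Variance = 0.1376 / 9 = 0.0153
SE* = √0.0153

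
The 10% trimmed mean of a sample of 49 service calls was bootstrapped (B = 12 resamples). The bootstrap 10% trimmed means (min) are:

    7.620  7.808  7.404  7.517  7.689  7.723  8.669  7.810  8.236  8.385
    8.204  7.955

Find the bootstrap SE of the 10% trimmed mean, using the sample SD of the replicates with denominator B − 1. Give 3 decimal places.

SE* = 0.381

Bootstrap SE is the standard deviation of the 12 replicate 10% trimmed means.
Mean of replicates: (7.620 + 7.808 + 7.404 + 7.517 + 7.689 + 7.723 + 8.669 + 7.810 + 8.236 + 8.385 + 8.204 + 7.955) / 12 = 95.0200 / 12 = 7.9183
Sum of squared deviations: (−0.2983)² + (−0.1103)² + (−0.5143)² + (−0.4013)² + (−0.2293)² + (−0.1953)² + (+0.7507)² + (−0.1083)² + (+0.3177)² + (+0.4667)² + (+0.2857)² + (+0.0367)² = 1.5944
Variance = 1.5944 / 11 = 0.1449
SE* = √0.1449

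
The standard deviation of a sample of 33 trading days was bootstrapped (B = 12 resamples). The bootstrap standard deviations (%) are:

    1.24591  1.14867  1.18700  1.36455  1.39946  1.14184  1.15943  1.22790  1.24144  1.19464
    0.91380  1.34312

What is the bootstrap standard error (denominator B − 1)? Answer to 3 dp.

SE* = 0.128

Bootstrap SE is the standard deviation of the 12 replicate standard deviations.
Mean of replicates: (1.24591 + 1.14867 + 1.18700 + 1.36455 + 1.39946 + 1.14184 + 1.15943 + 1.22790 + 1.24144 + 1.19464 + 0.91380 + 1.34312) / 12 = 14.567760 / 12 = 1.213980
Sum of squared deviations: (+0.031930)² + (−0.065310)² + (−0.026980)² + (+0.150570)² + (+0.185480)² + (−0.072140)² + (−0.054550)² + (+0.013920)² + (+0.027460)² + (−0.019340)² + (−0.300180)² + (+0.129140)² = 0.179374
Variance = 0.179374 / 11 = 0.016307
SE* = √0.016307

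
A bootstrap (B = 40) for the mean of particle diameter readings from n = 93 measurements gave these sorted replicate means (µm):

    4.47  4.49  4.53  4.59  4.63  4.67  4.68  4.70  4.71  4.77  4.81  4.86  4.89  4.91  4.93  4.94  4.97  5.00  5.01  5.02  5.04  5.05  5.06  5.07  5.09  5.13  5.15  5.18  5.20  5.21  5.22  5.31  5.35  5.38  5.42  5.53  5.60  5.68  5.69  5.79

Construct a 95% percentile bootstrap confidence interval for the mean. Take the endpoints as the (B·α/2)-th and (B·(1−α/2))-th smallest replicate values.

α = 0.05; lower rank = 40 × 0.025 = 1; upper rank = 40 × 0.975 = 39.
The 1st smallest replicate is 4.47; the 39th is 5.69.

(4.47, 5.69)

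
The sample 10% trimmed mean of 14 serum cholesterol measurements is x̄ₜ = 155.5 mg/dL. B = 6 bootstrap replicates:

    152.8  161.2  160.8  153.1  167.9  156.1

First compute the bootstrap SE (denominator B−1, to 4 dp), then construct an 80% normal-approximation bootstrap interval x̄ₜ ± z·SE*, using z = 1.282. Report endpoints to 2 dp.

(148.06, 162.94)

Mean of replicates = 158.6500; sum of squared deviations = 168.2150; SE* = √(168.2150/5) = 5.8003
Margin = 1.282 × 5.8003 = 7.436
Interval: 155.5 ± 7.436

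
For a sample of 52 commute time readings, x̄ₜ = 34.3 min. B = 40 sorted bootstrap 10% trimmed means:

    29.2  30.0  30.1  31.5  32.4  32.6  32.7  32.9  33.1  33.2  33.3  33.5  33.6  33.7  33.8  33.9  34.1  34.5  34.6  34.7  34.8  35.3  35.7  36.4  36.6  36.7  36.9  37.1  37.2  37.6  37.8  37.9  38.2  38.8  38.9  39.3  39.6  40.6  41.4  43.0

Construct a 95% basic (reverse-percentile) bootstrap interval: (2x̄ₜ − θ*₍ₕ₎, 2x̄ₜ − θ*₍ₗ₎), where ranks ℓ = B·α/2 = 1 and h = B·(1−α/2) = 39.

(27.2, 39.4)

Percentile endpoints at ranks 1 and 39: θ*₍1₎ = 29.2, θ*₍39₎ = 41.4.
Basic interval reflects these around x̄ₜ:
  lower = 2 × 34.3 − 41.4 = 27.2
  upper = 2 × 34.3 − 29.2 = 39.4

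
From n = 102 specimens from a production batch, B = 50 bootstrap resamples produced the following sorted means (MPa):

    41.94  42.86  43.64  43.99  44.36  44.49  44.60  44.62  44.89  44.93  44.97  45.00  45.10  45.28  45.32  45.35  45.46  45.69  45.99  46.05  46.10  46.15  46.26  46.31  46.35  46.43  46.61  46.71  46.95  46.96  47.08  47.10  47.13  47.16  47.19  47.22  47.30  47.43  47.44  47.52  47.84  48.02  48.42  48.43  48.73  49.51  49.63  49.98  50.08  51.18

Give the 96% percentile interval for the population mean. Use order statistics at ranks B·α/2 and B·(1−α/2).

(41.94, 50.08)

α = 0.04; lower rank = 50 × 0.020 = 1; upper rank = 50 × 0.980 = 49.
The 1st smallest replicate is 41.94; the 49th is 50.08.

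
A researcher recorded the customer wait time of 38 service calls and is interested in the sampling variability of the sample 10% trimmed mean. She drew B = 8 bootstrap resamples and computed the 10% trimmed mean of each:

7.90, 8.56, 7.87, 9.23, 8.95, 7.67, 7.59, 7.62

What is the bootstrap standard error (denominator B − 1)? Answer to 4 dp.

Bootstrap SE is the standard deviation of the 8 replicate 10% trimmed means.
Mean of replicates: (7.90 + 8.56 + 7.87 + 9.23 + 8.95 + 7.67 + 7.59 + 7.62) / 8 = 65.39000 / 8 = 8.17375
Sum of squared deviations: (−0.27375)² + (+0.38625)² + (−0.30375)² + (+1.05625)² + (+0.77625)² + (−0.50375)² + (−0.58375)² + (−0.55375)² = 2.93579
Variance = 2.93579 / 7 = 0.41940
SE* = √0.41940

SE* = 0.6476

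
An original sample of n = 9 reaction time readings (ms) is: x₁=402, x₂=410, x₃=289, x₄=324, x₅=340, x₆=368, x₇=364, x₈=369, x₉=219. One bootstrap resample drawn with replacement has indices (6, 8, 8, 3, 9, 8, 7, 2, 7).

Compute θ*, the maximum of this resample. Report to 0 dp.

θ* = 410

Resample values: 368, 369, 369, 289, 219, 369, 364, 410, 364.
Maximum = 410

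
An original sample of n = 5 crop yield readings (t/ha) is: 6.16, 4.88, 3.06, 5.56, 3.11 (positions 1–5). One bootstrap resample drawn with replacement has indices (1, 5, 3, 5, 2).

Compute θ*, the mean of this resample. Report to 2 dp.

Resample values: 6.16, 3.11, 3.06, 3.11, 4.88.
Mean = (6.16 + 3.11 + 3.06 + 3.11 + 4.88) / 5 = 20.320 / 5 = 4.06

θ* = 4.06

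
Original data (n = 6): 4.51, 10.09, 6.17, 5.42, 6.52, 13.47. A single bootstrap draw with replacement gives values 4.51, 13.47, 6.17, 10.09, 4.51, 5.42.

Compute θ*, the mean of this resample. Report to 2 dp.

θ* = 7.36

Mean = (4.51 + 13.47 + 6.17 + 10.09 + 4.51 + 5.42) / 6 = 44.170 / 6 = 7.36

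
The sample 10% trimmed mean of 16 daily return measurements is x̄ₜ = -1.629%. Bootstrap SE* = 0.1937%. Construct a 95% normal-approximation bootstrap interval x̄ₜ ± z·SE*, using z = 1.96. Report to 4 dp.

(-2.0087, -1.2493)

Margin = 1.96 × 0.1937 = 0.37965
Interval: -1.629 ± 0.37965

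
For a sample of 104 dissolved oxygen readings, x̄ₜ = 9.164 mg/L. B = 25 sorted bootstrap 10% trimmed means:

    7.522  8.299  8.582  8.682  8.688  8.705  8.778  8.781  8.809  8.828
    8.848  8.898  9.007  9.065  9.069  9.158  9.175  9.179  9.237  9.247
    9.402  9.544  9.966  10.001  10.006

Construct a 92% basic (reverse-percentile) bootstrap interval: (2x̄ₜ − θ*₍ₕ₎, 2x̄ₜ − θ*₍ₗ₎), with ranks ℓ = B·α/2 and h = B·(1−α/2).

Percentile endpoints at ranks 1 and 24: θ*₍1₎ = 7.522, θ*₍24₎ = 10.001.
Basic interval reflects these around x̄ₜ:
  lower = 2 × 9.164 − 10.001 = 8.327
  upper = 2 × 9.164 − 7.522 = 10.806

(8.327, 10.806)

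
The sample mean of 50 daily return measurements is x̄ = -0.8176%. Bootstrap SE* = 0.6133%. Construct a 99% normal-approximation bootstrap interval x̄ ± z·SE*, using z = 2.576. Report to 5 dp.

(-2.39746, 0.76226)

Margin = 2.576 × 0.6133 = 1.579861
Interval: -0.8176 ± 1.579861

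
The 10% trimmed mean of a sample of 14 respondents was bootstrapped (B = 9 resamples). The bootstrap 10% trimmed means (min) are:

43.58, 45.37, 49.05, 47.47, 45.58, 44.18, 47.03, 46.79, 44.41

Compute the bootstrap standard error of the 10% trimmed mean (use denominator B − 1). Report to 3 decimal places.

SE* = 1.781

Bootstrap SE is the standard deviation of the 9 replicate 10% trimmed means.
Mean of replicates: (43.58 + 45.37 + 49.05 + 47.47 + 45.58 + 44.18 + 47.03 + 46.79 + 44.41) / 9 = 413.4600 / 9 = 45.9400
Sum of squared deviations: (−2.3600)² + (−0.5700)² + (+3.1100)² + (+1.5300)² + (−0.3600)² + (−1.7600)² + (+1.0900)² + (+0.8500)² + (−1.5300)² = 25.3862
Variance = 25.3862 / 8 = 3.1733
SE* = √3.1733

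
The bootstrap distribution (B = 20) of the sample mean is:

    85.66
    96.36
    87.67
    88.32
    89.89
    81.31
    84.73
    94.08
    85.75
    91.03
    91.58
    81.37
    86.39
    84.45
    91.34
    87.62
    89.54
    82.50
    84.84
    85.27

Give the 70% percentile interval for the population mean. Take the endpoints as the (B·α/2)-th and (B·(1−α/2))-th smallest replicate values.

(82.50, 91.34)

Sorted replicates: 81.31, 81.37, 82.50, 84.45, 84.73, 84.84, 85.27, 85.66, 85.75, 86.39, 87.62, 87.67, 88.32, 89.54, 89.89, 91.03, 91.34, 91.58, 94.08, 96.36
α = 0.30; lower rank = 20 × 0.150 = 3; upper rank = 20 × 0.850 = 17.
The 3rd smallest replicate is 82.50; the 17th is 91.34.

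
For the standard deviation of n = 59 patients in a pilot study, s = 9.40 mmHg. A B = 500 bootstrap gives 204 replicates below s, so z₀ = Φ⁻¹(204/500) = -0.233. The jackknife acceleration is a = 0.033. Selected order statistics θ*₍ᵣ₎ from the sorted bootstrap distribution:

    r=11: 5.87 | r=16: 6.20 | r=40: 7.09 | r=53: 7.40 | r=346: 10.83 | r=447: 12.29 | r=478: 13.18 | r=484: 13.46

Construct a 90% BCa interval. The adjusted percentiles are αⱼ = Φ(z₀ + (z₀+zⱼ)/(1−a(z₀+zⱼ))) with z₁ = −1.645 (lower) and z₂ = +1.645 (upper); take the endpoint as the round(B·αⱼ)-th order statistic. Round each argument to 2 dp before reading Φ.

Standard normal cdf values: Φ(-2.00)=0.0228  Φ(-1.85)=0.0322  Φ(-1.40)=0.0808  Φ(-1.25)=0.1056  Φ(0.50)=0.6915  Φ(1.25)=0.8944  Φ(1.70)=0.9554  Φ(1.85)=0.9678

(5.87, 12.29)

Lower: z₀ + z₁ = -0.233 + (-1.645) = -1.878; 1 − a(z₀+z₁) = 1 − (0.033)(-1.878) = 1.0620; argument = -0.233 + (-1.878)/1.0620 = -2.0014 → -2.00.
α₁ = Φ(-2.00) = 0.0228; rank = round(500 × 0.0228) = 11; θ*₍11₎ = 5.87.
Upper: z₀ + z₂ = 1.412; 1 − a(z₀+z₂) = 0.9534; argument = 1.2480 → 1.25; α₂ = 0.8944; rank = 447; θ*₍447₎ = 12.29.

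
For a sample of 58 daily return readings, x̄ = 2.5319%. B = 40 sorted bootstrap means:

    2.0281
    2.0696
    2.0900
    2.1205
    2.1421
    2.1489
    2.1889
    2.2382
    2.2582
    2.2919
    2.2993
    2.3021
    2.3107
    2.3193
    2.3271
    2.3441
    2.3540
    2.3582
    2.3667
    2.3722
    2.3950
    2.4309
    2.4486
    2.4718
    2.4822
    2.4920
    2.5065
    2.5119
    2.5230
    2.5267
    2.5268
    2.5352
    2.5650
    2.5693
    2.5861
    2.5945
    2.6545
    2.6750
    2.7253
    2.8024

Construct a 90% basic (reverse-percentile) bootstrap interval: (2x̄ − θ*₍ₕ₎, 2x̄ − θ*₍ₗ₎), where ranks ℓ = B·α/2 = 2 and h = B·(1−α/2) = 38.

Percentile endpoints at ranks 2 and 38: θ*₍2₎ = 2.0696, θ*₍38₎ = 2.6750.
Basic interval reflects these around x̄:
  lower = 2 × 2.5319 − 2.6750 = 2.3888
  upper = 2 × 2.5319 − 2.0696 = 2.9942

(2.3888, 2.9942)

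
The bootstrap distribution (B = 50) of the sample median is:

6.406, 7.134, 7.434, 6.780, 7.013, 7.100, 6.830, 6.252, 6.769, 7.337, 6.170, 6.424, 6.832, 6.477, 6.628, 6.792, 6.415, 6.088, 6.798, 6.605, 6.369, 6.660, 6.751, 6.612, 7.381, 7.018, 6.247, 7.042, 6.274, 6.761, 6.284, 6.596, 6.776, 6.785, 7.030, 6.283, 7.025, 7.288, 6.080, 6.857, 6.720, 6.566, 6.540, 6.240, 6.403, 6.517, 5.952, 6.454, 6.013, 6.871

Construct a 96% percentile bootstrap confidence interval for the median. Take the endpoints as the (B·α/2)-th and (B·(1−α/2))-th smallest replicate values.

Sorted replicates: 5.952, 6.013, 6.080, 6.088, 6.170, 6.240, 6.247, 6.252, 6.274, 6.283, 6.284, 6.369, 6.403, 6.406, 6.415, 6.424, 6.454, 6.477, 6.517, 6.540, 6.566, 6.596, 6.605, 6.612, 6.628, 6.660, 6.720, 6.751, 6.761, 6.769, 6.776, 6.780, 6.785, 6.792, 6.798, 6.830, 6.832, 6.857, 6.871, 7.013, 7.018, 7.025, 7.030, 7.042, 7.100, 7.134, 7.288, 7.337, 7.381, 7.434
α = 0.04; lower rank = 50 × 0.020 = 1; upper rank = 50 × 0.980 = 49.
The 1st smallest replicate is 5.952; the 49th is 7.381.

(5.952, 7.381)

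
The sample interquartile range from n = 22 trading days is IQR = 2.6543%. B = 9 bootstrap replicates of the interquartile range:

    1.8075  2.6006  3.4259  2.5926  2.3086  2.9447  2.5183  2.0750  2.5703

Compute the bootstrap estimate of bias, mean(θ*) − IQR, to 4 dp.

mean(θ*) = (1.8075 + 2.6006 + 3.4259 + 2.5926 + 2.3086 + 2.9447 + 2.5183 + 2.0750 + 2.5703) / 9 = 2.53817
bias = 2.53817 − 2.6543

bias = −0.1161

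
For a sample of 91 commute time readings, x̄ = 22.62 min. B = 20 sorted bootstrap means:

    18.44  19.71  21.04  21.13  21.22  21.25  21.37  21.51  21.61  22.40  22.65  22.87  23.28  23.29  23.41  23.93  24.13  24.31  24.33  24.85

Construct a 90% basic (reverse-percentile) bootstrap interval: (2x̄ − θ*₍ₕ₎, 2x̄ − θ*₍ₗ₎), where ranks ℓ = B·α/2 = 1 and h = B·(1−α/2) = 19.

(20.91, 26.80)

Percentile endpoints at ranks 1 and 19: θ*₍1₎ = 18.44, θ*₍19₎ = 24.33.
Basic interval reflects these around x̄:
  lower = 2 × 22.62 − 24.33 = 20.91
  upper = 2 × 22.62 − 18.44 = 26.80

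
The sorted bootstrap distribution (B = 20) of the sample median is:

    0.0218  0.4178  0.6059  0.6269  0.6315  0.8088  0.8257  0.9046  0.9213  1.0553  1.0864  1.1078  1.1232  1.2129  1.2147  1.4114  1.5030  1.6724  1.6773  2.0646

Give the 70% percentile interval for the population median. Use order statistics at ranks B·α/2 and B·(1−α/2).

α = 0.30; lower rank = 20 × 0.150 = 3; upper rank = 20 × 0.850 = 17.
The 3rd smallest replicate is 0.6059; the 17th is 1.5030.

(0.6059, 1.5030)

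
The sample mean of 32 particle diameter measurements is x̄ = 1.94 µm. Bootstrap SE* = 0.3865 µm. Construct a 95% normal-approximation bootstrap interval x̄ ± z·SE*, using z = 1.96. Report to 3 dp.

(1.182, 2.698)

Margin = 1.96 × 0.3865 = 0.7575
Interval: 1.94 ± 0.7575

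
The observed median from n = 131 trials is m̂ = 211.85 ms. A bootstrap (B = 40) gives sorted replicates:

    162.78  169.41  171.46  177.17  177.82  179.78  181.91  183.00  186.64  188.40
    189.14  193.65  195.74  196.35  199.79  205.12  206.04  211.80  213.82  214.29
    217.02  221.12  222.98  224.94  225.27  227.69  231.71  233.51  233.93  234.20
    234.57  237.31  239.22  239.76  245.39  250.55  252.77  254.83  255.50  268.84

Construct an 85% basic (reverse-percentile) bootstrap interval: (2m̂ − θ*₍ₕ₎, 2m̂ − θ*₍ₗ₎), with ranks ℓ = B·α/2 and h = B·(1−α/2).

Percentile endpoints at ranks 3 and 37: θ*₍3₎ = 171.46, θ*₍37₎ = 252.77.
Basic interval reflects these around m̂:
  lower = 2 × 211.85 − 252.77 = 170.93
  upper = 2 × 211.85 − 171.46 = 252.24

(170.93, 252.24)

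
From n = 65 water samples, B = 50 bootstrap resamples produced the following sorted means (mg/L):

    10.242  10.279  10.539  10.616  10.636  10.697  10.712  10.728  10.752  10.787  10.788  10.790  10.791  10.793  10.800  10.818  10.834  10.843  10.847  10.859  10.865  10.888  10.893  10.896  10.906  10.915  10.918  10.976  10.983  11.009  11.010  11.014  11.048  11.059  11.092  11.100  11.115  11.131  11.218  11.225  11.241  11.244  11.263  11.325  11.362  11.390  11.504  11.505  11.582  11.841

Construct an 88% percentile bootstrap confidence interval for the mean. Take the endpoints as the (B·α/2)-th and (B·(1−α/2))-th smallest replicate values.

(10.539, 11.504)

α = 0.12; lower rank = 50 × 0.060 = 3; upper rank = 50 × 0.940 = 47.
The 3rd smallest replicate is 10.539; the 47th is 11.504.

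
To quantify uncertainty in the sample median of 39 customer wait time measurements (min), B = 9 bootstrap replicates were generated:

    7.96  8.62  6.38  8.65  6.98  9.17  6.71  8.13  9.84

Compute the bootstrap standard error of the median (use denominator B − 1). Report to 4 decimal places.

SE* = 1.1666

Bootstrap SE is the standard deviation of the 9 replicate medians.
Mean of replicates: (7.96 + 8.62 + 6.38 + 8.65 + 6.98 + 9.17 + 6.71 + 8.13 + 9.84) / 9 = 72.44000 / 9 = 8.04889
Sum of squared deviations: (−0.08889)² + (+0.57111)² + (−1.66889)² + (+0.60111)² + (−1.06889)² + (+1.12111)² + (−1.33889)² + (+0.08111)² + (+1.79111)² = 10.88729
Variance = 10.88729 / 8 = 1.36091
SE* = √1.36091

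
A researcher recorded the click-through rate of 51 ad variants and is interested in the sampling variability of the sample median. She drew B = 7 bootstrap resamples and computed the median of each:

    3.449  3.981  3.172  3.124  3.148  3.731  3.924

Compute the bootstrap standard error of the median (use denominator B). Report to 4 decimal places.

Bootstrap SE is the standard deviation of the 7 replicate medians.
Mean of replicates: (3.449 + 3.981 + 3.172 + 3.124 + 3.148 + 3.731 + 3.924) / 7 = 24.52900 / 7 = 3.50414
Sum of squared deviations: (−0.05514)² + (+0.47686)² + (−0.33214)² + (−0.38014)² + (−0.35614)² + (+0.22686)² + (+0.41986)² = 0.83984
Variance = 0.83984 / 7 = 0.11998
SE* = √0.11998

SE* = 0.3464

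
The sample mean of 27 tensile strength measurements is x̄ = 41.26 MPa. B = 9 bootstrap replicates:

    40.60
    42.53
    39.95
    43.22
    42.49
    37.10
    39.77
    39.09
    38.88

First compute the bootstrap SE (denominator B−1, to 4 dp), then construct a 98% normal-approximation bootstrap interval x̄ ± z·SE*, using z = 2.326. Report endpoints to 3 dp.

(36.578, 45.942)

Mean of replicates = 40.4033; sum of squared deviations = 32.4132; SE* = √(32.4132/8) = 2.0129
Margin = 2.326 × 2.0129 = 4.6820
Interval: 41.26 ± 4.6820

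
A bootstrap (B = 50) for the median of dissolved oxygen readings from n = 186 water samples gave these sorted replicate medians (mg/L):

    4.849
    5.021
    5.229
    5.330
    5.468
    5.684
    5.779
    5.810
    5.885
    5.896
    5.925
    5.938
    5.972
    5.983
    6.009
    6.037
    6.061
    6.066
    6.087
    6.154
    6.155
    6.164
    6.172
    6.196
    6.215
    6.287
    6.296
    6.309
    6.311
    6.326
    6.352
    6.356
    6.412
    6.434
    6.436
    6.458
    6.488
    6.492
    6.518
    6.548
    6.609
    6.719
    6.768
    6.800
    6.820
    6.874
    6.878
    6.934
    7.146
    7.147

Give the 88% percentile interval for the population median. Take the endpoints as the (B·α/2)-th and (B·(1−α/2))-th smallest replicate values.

α = 0.12; lower rank = 50 × 0.060 = 3; upper rank = 50 × 0.940 = 47.
The 3rd smallest replicate is 5.229; the 47th is 6.878.

(5.229, 6.878)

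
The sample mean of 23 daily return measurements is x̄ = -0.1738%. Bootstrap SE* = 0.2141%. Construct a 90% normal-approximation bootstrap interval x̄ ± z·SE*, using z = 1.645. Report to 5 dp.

Margin = 1.645 × 0.2141 = 0.352195
Interval: -0.1738 ± 0.352195

(-0.52599, 0.17839)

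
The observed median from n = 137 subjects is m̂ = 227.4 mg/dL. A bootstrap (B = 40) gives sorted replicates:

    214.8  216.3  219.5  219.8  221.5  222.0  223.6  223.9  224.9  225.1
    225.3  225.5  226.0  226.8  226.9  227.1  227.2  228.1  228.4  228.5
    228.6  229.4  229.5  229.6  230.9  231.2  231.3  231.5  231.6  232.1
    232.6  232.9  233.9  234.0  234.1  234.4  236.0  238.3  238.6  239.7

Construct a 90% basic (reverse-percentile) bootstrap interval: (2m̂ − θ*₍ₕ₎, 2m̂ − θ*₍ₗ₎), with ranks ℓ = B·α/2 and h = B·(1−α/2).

Percentile endpoints at ranks 2 and 38: θ*₍2₎ = 216.3, θ*₍38₎ = 238.3.
Basic interval reflects these around m̂:
  lower = 2 × 227.4 − 238.3 = 216.5
  upper = 2 × 227.4 − 216.3 = 238.5

(216.5, 238.5)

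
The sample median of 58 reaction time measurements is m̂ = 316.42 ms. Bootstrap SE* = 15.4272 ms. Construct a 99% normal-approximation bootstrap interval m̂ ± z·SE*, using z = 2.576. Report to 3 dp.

(276.680, 356.160)

Margin = 2.576 × 15.4272 = 39.7405
Interval: 316.42 ± 39.7405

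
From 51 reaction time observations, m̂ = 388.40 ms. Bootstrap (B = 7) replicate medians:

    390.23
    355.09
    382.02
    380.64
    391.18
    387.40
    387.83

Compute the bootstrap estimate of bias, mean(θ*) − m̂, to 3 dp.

mean(θ*) = (390.23 + 355.09 + 382.02 + 380.64 + 391.18 + 387.40 + 387.83) / 7 = 382.0557
bias = 382.0557 − 388.40

bias = −6.344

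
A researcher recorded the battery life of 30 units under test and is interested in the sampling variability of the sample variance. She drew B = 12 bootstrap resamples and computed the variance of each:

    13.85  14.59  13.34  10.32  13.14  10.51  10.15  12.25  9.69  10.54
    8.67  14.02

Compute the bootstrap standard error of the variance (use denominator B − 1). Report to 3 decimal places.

Bootstrap SE is the standard deviation of the 12 replicate variances.
Mean of replicates: (13.85 + 14.59 + 13.34 + 10.32 + 13.14 + 10.51 + 10.15 + 12.25 + 9.69 + 10.54 + 8.67 + 14.02) / 12 = 141.0700 / 12 = 11.7558
Sum of squared deviations: (+2.0942)² + (+2.8342)² + (+1.5842)² + (−1.4358)² + (+1.3842)² + (−1.2458)² + (−1.6058)² + (+0.4942)² + (−2.0658)² + (−1.2158)² + (−3.0858)² + (+2.2642)² = 43.6749
Variance = 43.6749 / 11 = 3.9704
SE* = √3.9704

SE* = 1.993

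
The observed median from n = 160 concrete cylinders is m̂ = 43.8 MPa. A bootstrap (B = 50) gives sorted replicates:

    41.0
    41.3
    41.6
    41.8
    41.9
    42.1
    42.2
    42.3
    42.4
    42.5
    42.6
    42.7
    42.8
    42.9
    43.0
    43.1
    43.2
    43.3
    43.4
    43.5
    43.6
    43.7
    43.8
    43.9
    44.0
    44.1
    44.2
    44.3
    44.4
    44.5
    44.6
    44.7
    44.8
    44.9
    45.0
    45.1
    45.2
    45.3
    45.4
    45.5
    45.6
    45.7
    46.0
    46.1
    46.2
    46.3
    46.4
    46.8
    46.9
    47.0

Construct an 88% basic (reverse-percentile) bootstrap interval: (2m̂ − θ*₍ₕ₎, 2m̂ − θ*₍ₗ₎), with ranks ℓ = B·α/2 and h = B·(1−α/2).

(41.2, 46.0)

Percentile endpoints at ranks 3 and 47: θ*₍3₎ = 41.6, θ*₍47₎ = 46.4.
Basic interval reflects these around m̂:
  lower = 2 × 43.8 − 46.4 = 41.2
  upper = 2 × 43.8 − 41.6 = 46.0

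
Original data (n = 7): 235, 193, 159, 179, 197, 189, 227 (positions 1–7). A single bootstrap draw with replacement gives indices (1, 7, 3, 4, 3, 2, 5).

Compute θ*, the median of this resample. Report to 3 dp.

Resample values: 235, 227, 159, 179, 159, 193, 197.
Sorted: 159, 159, 179, 193, 197, 227, 235
Median = middle value = 193.000

θ* = 193.000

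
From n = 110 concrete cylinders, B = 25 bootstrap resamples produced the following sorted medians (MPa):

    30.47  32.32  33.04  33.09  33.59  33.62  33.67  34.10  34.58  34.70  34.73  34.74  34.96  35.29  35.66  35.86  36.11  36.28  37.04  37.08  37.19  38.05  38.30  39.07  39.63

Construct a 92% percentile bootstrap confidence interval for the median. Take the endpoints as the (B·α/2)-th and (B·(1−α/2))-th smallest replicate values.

(30.47, 39.07)

α = 0.08; lower rank = 25 × 0.040 = 1; upper rank = 25 × 0.960 = 24.
The 1st smallest replicate is 30.47; the 24th is 39.07.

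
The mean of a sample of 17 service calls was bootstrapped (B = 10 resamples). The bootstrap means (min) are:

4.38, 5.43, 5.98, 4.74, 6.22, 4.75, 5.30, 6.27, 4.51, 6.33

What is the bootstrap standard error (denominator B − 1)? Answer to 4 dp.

SE* = 0.7697

Bootstrap SE is the standard deviation of the 10 replicate means.
Mean of replicates: (4.38 + 5.43 + 5.98 + 4.74 + 6.22 + 4.75 + 5.30 + 6.27 + 4.51 + 6.33) / 10 = 53.91000 / 10 = 5.39100
Sum of squared deviations: (−1.01100)² + (+0.03900)² + (+0.58900)² + (−0.65100)² + (+0.82900)² + (−0.64100)² + (−0.09100)² + (+0.87900)² + (−0.88100)² + (+0.93900)² = 5.33129
Variance = 5.33129 / 9 = 0.59237
SE* = √0.59237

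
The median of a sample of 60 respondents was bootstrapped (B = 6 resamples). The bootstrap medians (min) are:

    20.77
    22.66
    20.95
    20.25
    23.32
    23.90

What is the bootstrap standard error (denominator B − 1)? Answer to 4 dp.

Bootstrap SE is the standard deviation of the 6 replicate medians.
Mean of replicates: (20.77 + 22.66 + 20.95 + 20.25 + 23.32 + 23.90) / 6 = 131.85000 / 6 = 21.97500
Sum of squared deviations: (−1.20500)² + (+0.68500)² + (−1.02500)² + (−1.72500)² + (+1.34500)² + (+1.92500)² = 11.46215
Variance = 11.46215 / 5 = 2.29243
SE* = √2.29243

SE* = 1.5141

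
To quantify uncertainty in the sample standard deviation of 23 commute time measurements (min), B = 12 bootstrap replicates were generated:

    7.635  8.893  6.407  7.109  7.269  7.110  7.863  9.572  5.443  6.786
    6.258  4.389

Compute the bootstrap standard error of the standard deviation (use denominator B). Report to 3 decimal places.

Bootstrap SE is the standard deviation of the 12 replicate standard deviations.
Mean of replicates: (7.635 + 8.893 + 6.407 + 7.109 + 7.269 + 7.110 + 7.863 + 9.572 + 5.443 + 6.786 + 6.258 + 4.389) / 12 = 84.7340 / 12 = 7.0612
Sum of squared deviations: (+0.5738)² + (+1.8318)² + (−0.6542)² + (+0.0478)² + (+0.2078)² + (+0.0488)² + (+0.8018)² + (+2.5108)² + (−1.6182)² + (−0.2752)² + (−0.8032)² + (−2.6722)² = 21.5877
Variance = 21.5877 / 12 = 1.7990
SE* = √1.7990

SE* = 1.341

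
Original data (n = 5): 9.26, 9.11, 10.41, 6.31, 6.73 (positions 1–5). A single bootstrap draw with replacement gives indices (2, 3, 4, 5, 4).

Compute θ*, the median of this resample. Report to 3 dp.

Resample values: 9.11, 10.41, 6.31, 6.73, 6.31.
Sorted: 6.31, 6.31, 6.73, 9.11, 10.41
Median = middle value = 6.730

θ* = 6.730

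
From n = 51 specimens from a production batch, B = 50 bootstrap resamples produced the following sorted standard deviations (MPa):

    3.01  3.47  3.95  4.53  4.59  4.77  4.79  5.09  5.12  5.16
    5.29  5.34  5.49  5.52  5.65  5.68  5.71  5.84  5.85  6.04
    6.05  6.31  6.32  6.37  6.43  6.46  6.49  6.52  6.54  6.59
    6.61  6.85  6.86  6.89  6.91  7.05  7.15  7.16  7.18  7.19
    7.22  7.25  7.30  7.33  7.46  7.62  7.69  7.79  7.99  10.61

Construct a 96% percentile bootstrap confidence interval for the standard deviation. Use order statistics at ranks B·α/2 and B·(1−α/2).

(3.01, 7.99)

α = 0.04; lower rank = 50 × 0.020 = 1; upper rank = 50 × 0.980 = 49.
The 1st smallest replicate is 3.01; the 49th is 7.99.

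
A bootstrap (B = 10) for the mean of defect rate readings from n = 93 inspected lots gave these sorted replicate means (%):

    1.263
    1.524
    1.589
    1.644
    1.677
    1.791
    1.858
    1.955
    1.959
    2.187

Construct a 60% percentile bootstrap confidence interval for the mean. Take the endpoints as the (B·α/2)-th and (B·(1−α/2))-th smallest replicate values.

α = 0.40; lower rank = 10 × 0.200 = 2; upper rank = 10 × 0.800 = 8.
The 2nd smallest replicate is 1.524; the 8th is 1.955.

(1.524, 1.955)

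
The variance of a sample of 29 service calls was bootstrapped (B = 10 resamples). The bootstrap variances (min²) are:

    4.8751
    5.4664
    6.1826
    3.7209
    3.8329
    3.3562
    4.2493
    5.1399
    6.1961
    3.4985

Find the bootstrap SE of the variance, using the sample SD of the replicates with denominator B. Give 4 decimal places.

SE* = 1.0192

Bootstrap SE is the standard deviation of the 10 replicate variances.
Mean of replicates: (4.8751 + 5.4664 + 6.1826 + 3.7209 + 3.8329 + 3.3562 + 4.2493 + 5.1399 + 6.1961 + 3.4985) / 10 = 46.51790 / 10 = 4.65179
Sum of squared deviations: (+0.22331)² + (+0.81461)² + (+1.53081)² + (−0.93089)² + (−0.81889)² + (−1.29559)² + (−0.40249)² + (+0.48811)² + (+1.54431)² + (−1.15329)² = 10.38775
Variance = 10.38775 / 10 = 1.03877
SE* = √1.03877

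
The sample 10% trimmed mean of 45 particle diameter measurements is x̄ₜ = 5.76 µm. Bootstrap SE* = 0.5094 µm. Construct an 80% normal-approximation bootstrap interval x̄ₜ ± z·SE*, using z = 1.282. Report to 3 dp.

(5.107, 6.413)

Margin = 1.282 × 0.5094 = 0.6531
Interval: 5.76 ± 0.6531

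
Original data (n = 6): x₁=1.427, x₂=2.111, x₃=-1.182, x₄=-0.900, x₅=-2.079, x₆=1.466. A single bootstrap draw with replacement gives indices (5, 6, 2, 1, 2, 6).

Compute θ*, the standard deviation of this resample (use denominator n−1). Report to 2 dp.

Resample values: -2.079, 1.466, 2.111, 1.427, 2.111, 1.466.
Mean = 1.0837; sum of squared deviations = 12.5235
s² = 12.5235 / 5 = 2.5047
s = √2.5047 = 1.58

θ* = 1.58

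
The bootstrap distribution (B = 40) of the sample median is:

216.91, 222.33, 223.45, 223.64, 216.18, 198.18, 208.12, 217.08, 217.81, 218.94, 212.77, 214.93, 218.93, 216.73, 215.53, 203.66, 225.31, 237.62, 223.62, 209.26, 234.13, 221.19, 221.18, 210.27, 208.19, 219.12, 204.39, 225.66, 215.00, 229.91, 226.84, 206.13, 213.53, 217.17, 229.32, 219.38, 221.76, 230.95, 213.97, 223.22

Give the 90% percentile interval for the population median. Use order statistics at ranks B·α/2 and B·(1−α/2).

Sorted replicates: 198.18, 203.66, 204.39, 206.13, 208.12, 208.19, 209.26, 210.27, 212.77, 213.53, 213.97, 214.93, 215.00, 215.53, 216.18, 216.73, 216.91, 217.08, 217.17, 217.81, 218.93, 218.94, 219.12, 219.38, 221.18, 221.19, 221.76, 222.33, 223.22, 223.45, 223.62, 223.64, 225.31, 225.66, 226.84, 229.32, 229.91, 230.95, 234.13, 237.62
α = 0.10; lower rank = 40 × 0.050 = 2; upper rank = 40 × 0.950 = 38.
The 2nd smallest replicate is 203.66; the 38th is 230.95.

(203.66, 230.95)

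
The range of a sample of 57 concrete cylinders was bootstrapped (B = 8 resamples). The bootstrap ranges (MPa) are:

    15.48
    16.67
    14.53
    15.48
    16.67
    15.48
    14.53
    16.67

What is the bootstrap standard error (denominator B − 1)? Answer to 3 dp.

Bootstrap SE is the standard deviation of the 8 replicate ranges.
Mean of replicates: (15.48 + 16.67 + 14.53 + 15.48 + 16.67 + 15.48 + 14.53 + 16.67) / 8 = 125.5100 / 8 = 15.6888
Sum of squared deviations: (−0.2088)² + (+0.9813)² + (−1.1588)² + (−0.2088)² + (+0.9813)² + (−0.2088)² + (−1.1588)² + (+0.9813)² = 5.7047
Variance = 5.7047 / 7 = 0.8150
SE* = √0.8150

SE* = 0.903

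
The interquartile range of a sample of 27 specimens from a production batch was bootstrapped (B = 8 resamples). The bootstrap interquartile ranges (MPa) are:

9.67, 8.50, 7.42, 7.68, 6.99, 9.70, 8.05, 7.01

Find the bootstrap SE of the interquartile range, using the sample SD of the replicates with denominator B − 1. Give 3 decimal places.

SE* = 1.085

Bootstrap SE is the standard deviation of the 8 replicate interquartile ranges.
Mean of replicates: (9.67 + 8.50 + 7.42 + 7.68 + 6.99 + 9.70 + 8.05 + 7.01) / 8 = 65.0200 / 8 = 8.1275
Sum of squared deviations: (+1.5425)² + (+0.3725)² + (−0.7075)² + (−0.4475)² + (−1.1375)² + (+1.5725)² + (−0.0775)² + (−1.1175)² = 8.2403
Variance = 8.2403 / 7 = 1.1772
SE* = √1.1772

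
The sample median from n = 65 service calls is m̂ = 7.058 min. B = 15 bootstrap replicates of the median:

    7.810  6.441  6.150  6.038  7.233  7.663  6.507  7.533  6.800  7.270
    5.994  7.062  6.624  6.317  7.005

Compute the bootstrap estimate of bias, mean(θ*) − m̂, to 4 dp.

bias = −0.2282

mean(θ*) = (7.810 + 6.441 + 6.150 + 6.038 + 7.233 + 7.663 + 6.507 + 7.533 + 6.800 + 7.270 + 5.994 + 7.062 + 6.624 + 6.317 + 7.005) / 15 = 6.82980
bias = 6.82980 − 7.058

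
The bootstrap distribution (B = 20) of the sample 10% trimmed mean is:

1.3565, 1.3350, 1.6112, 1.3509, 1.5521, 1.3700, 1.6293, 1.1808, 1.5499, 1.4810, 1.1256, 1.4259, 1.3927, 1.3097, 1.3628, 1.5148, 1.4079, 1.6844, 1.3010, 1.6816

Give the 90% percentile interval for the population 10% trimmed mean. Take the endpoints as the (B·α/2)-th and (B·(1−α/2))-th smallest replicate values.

(1.1256, 1.6816)

Sorted replicates: 1.1256, 1.1808, 1.3010, 1.3097, 1.3350, 1.3509, 1.3565, 1.3628, 1.3700, 1.3927, 1.4079, 1.4259, 1.4810, 1.5148, 1.5499, 1.5521, 1.6112, 1.6293, 1.6816, 1.6844
α = 0.10; lower rank = 20 × 0.050 = 1; upper rank = 20 × 0.950 = 19.
The 1st smallest replicate is 1.1256; the 19th is 1.6816.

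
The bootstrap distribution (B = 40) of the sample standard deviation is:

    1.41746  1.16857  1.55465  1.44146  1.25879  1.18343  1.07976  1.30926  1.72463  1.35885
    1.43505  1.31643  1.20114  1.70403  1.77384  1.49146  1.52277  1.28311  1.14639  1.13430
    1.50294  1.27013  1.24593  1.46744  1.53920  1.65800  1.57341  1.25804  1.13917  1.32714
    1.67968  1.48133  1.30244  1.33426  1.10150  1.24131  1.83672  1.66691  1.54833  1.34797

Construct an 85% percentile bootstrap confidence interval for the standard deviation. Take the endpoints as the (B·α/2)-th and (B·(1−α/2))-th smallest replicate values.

(1.13430, 1.70403)

Sorted replicates: 1.07976, 1.10150, 1.13430, 1.13917, 1.14639, 1.16857, 1.18343, 1.20114, 1.24131, 1.24593, 1.25804, 1.25879, 1.27013, 1.28311, 1.30244, 1.30926, 1.31643, 1.32714, 1.33426, 1.34797, 1.35885, 1.41746, 1.43505, 1.44146, 1.46744, 1.48133, 1.49146, 1.50294, 1.52277, 1.53920, 1.54833, 1.55465, 1.57341, 1.65800, 1.66691, 1.67968, 1.70403, 1.72463, 1.77384, 1.83672
α = 0.15; lower rank = 40 × 0.075 = 3; upper rank = 40 × 0.925 = 37.
The 3rd smallest replicate is 1.13430; the 37th is 1.70403.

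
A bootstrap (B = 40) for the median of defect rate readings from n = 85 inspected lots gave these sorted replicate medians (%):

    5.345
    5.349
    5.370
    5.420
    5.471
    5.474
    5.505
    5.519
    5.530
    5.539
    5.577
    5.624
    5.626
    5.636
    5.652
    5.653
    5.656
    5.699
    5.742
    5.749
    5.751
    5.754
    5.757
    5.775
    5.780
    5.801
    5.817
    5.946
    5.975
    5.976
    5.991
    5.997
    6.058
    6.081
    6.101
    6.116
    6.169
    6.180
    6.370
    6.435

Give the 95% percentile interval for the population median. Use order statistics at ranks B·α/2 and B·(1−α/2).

α = 0.05; lower rank = 40 × 0.025 = 1; upper rank = 40 × 0.975 = 39.
The 1st smallest replicate is 5.345; the 39th is 6.370.

(5.345, 6.370)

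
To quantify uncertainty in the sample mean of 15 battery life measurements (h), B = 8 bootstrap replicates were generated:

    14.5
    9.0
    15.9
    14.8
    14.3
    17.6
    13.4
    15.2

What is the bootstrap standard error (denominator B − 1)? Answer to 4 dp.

Bootstrap SE is the standard deviation of the 8 replicate means.
Mean of replicates: (14.5 + 9.0 + 15.9 + 14.8 + 14.3 + 17.6 + 13.4 + 15.2) / 8 = 114.70000 / 8 = 14.33750
Sum of squared deviations: (+0.16250)² + (−5.33750)² + (+1.56250)² + (+0.46250)² + (−0.03750)² + (+3.26250)² + (−0.93750)² + (+0.86250)² = 43.43875
Variance = 43.43875 / 7 = 6.20554
SE* = √6.20554

SE* = 2.4911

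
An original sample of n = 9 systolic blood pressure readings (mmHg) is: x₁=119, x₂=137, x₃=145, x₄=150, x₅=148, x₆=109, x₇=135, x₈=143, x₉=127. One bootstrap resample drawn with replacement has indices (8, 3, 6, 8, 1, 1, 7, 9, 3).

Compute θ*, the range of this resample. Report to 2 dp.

Resample values: 143, 145, 109, 143, 119, 119, 135, 127, 145.
Range = 145 − 109 = 36.00

θ* = 36.00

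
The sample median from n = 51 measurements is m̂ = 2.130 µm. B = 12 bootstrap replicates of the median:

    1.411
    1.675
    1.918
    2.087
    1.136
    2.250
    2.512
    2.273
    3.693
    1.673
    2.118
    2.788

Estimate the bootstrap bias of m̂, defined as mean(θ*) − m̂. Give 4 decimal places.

bias = −0.0022

mean(θ*) = (1.411 + 1.675 + 1.918 + 2.087 + 1.136 + 2.250 + 2.512 + 2.273 + 3.693 + 1.673 + 2.118 + 2.788) / 12 = 2.12783
bias = 2.12783 − 2.130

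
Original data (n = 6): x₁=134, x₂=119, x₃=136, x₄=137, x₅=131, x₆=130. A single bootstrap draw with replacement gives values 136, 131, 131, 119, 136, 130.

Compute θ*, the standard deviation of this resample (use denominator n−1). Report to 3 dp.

θ* = 6.221

Mean = 130.5000; sum of squared deviations = 193.5000
s² = 193.5000 / 5 = 38.7000
s = √38.7000 = 6.221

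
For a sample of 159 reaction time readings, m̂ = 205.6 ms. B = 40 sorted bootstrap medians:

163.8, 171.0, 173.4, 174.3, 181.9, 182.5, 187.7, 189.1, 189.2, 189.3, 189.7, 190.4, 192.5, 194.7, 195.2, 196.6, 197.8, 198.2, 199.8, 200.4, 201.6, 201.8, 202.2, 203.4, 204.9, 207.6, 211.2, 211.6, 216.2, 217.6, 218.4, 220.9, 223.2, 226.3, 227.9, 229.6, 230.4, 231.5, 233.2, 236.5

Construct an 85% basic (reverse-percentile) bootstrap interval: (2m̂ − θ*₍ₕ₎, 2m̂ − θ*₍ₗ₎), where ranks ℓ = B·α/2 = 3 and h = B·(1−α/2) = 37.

(180.8, 237.8)

Percentile endpoints at ranks 3 and 37: θ*₍3₎ = 173.4, θ*₍37₎ = 230.4.
Basic interval reflects these around m̂:
  lower = 2 × 205.6 − 230.4 = 180.8
  upper = 2 × 205.6 − 173.4 = 237.8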